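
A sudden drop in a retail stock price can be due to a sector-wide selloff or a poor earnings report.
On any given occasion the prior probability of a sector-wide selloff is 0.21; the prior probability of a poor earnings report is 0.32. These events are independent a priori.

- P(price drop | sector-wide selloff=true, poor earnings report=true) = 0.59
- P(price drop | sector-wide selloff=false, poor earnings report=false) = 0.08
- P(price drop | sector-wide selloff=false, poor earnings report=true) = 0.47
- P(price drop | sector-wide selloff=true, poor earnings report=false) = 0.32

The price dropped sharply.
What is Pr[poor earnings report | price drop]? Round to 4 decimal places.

Pr[poor earnings report | price drop] ≈ 0.6412

P(price drop) = 0.08×0.79×0.68 + 0.47×0.79×0.32 + 0.32×0.21×0.68 + 0.59×0.21×0.32 = 0.042976 + 0.118816 + 0.045696 + 0.039648 = 0.247136
Restricting to configurations with poor earnings report present: 0.118816 + 0.039648 = 0.158464.
So P(poor earnings report | price drop) = 0.158464/0.247136 ≈ 0.6412.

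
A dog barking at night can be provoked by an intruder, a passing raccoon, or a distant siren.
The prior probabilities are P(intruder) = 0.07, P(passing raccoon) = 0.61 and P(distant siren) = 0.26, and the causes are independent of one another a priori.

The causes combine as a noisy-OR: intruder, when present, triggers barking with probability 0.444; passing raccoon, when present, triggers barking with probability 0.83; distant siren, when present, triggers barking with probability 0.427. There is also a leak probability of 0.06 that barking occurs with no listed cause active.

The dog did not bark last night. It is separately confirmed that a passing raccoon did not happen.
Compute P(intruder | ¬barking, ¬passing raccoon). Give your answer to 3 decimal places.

Under noisy-OR, P(barking | causes) = 1 − (1−0.06)·∏(1−qᵢ) over the active causes.
Sum P(¬barking|·) weighted by the priors over the 4 (intruder, distant siren) configurations:
  P(¬barking | ¬passing raccoon) = 0.94*0.93*0.74 + 0.53862*0.93*0.26 + 0.52264*0.07*0.74 + 0.299473*0.07*0.26
        = 0.646908 + 0.130238 + 0.027073 + 0.005450 = 0.809669
Keeping only the intruder-present terms gives 0.032523, so
  P(intruder | ¬barking, ¬passing raccoon) = 0.032523 / 0.809669 ≈ 0.040

P(intruder | ¬barking, ¬passing raccoon) ≈ 0.040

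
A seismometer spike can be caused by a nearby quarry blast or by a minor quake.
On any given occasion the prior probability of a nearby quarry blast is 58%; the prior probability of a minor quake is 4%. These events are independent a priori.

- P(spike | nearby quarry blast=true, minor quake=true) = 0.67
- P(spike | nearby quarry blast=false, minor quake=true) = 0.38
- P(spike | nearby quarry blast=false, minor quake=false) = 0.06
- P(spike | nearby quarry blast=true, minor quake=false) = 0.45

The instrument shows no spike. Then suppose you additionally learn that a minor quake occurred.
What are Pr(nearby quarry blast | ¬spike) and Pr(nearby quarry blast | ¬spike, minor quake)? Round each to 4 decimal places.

Pr(nearby quarry blast | ¬spike) ≈ 0.4463; Pr(nearby quarry blast | ¬spike, minor quake) ≈ 0.4236

Numerator (weight on configurations with nearby quarry blast): 0.306240 + 0.007656 = 0.313896
Denominator P(¬spike): 0.94*0.42*0.96 + 0.62*0.42*0.04 + 0.55*0.58*0.96 + 0.33*0.58*0.04 = 0.703320
P(nearby quarry blast | ¬spike) = 0.313896/0.703320 ≈ 0.4463

With the extra evidence:
For the numerator, keep only nearby quarry blast=true terms: 0.33·0.58 = 0.191400
Denominator P(¬spike | minor quake): 0.62·0.42 + 0.33·0.58 = 0.451800
P(nearby quarry blast | ¬spike, minor quake) = 0.191400/0.451800 ≈ 0.4236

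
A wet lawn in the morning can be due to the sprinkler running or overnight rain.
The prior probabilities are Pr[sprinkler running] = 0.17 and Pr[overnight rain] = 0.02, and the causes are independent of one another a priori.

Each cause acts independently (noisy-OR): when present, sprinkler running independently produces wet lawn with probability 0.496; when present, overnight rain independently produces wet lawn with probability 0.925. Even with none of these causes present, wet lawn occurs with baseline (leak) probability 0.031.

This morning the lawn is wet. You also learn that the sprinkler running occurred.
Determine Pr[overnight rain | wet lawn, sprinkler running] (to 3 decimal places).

Pr[overnight rain | wet lawn, sprinkler running] ≈ 0.037

Under noisy-OR, P(wet lawn | causes) = 1 − (1−0.031)·∏(1−qᵢ) over the active causes.
By total probability over both values of overnight rain:
  P(wet lawn | sprinkler running) = 0.511624*0.98 + 0.963372*0.02
        = 0.501392 + 0.019267 = 0.520659
Keeping only the overnight rain-present terms gives 0.019267, so
  P(overnight rain | wet lawn, sprinkler running) = 0.019267 / 0.520659 ≈ 0.037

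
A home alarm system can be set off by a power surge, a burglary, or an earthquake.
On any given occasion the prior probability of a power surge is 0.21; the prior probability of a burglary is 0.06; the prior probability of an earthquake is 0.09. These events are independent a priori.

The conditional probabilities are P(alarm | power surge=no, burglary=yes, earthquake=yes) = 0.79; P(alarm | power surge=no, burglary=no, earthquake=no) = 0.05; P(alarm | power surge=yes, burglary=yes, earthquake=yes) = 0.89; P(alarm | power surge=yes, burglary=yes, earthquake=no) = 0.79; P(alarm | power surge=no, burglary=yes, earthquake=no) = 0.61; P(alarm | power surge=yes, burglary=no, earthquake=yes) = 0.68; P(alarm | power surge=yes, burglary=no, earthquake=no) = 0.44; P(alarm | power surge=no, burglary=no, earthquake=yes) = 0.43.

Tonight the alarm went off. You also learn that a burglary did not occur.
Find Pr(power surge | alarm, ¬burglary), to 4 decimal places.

Pr(power surge | alarm, ¬burglary) ≈ 0.5930

For the numerator, keep only power surge=true terms: 0.084084 + 0.012852 = 0.096936
Normalizer over all consistent configurations: 0.05×0.79×0.91 + 0.43×0.79×0.09 + 0.44×0.21×0.91 + 0.68×0.21×0.09 = 0.163454
Posterior = 0.096936 / 0.163454 ≈ 0.5930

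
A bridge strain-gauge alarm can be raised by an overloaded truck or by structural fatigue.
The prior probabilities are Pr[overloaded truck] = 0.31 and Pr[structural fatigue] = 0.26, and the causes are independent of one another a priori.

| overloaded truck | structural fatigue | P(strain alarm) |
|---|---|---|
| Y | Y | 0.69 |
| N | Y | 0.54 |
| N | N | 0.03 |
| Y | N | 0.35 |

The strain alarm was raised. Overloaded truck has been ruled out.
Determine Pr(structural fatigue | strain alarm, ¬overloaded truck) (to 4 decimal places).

P(strain alarm | ¬overloaded truck) = 0.03*0.74 + 0.54*0.26 = 0.022200 + 0.140400 = 0.162600
The structural fatigue-present share is 0.54*0.26 = 0.140400.
Hence the posterior is 0.140400/0.162600 ≈ 0.8635.

Pr(structural fatigue | strain alarm, ¬overloaded truck) ≈ 0.8635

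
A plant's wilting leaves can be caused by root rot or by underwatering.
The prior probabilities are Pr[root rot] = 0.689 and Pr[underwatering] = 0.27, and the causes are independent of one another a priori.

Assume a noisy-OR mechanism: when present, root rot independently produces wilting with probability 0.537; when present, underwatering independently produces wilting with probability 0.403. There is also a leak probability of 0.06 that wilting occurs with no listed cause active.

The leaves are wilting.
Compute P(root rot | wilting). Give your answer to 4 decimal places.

Under noisy-OR, P(wilting | causes) = 1 − (1−0.06)·∏(1−qᵢ) over the active causes.
Numerator (weight on configurations with root rot): 0.284067 + 0.137695 = 0.421762
The normalizing constant is 0.06×0.311×0.73 + 0.43882×0.311×0.27 + 0.56478×0.689×0.73 + 0.740174×0.689×0.27 = 0.472232
Posterior = 0.421762 / 0.472232 ≈ 0.8931

P(root rot | wilting) ≈ 0.8931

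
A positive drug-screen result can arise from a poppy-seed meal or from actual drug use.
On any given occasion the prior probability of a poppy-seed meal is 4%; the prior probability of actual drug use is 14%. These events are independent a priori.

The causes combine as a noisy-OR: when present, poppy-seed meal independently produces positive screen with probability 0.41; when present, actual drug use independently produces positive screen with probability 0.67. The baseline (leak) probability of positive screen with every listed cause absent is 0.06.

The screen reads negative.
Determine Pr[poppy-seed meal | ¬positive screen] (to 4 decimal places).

Pr[poppy-seed meal | ¬positive screen] ≈ 0.0240

Under noisy-OR, P(positive screen | causes) = 1 − (1−0.06)·∏(1−qᵢ) over the active causes.
P(¬positive screen) = 0.94×0.96×0.86 + 0.3102×0.96×0.14 + 0.5546×0.04×0.86 + 0.183018×0.04×0.14 = 0.776064 + 0.041691 + 0.019078 + 0.001025 = 0.837858
Restricting to configurations with poppy-seed meal present: 0.019078 + 0.001025 = 0.020103.
P(poppy-seed meal | ¬positive screen) = 0.020103 / 0.837858 ≈ 0.0240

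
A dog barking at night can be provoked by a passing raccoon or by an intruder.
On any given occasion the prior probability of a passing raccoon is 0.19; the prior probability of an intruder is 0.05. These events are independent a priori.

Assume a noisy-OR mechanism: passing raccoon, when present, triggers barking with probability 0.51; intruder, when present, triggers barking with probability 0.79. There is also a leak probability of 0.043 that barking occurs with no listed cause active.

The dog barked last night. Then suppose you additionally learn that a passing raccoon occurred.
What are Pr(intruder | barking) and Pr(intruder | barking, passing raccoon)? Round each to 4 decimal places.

Under noisy-OR, P(barking | causes) = 1 − (1−0.043)·∏(1−qᵢ) over the active causes.
P(barking) = 0.043*0.81*0.95 + 0.79903*0.81*0.05 + 0.53107*0.19*0.95 + 0.901525*0.19*0.05 = 0.033088 + 0.032361 + 0.095858 + 0.008564 = 0.169871
Restricting to configurations with intruder present: 0.032361 + 0.008564 = 0.040925.
So P(intruder | barking) = 0.040925/0.169871 ≈ 0.2409.

With the extra evidence:
Weight on intruder=true, given the evidence: 0.901525·0.05 = 0.045076
Normalizer over all consistent configurations: 0.53107·0.95 + 0.901525·0.05 = 0.549593
P(intruder | barking, passing raccoon) = 0.045076/0.549593 ≈ 0.0820
— passing raccoon explains away the evidence for intruder.

Pr(intruder | barking) ≈ 0.2409; Pr(intruder | barking, passing raccoon) ≈ 0.0820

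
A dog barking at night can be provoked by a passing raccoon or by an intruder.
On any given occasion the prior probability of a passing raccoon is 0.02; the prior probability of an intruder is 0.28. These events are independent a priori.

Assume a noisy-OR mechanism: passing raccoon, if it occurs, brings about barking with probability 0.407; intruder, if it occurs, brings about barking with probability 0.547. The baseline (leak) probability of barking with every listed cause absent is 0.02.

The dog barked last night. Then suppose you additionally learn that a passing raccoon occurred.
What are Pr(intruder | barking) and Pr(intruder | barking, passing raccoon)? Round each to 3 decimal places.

Pr(intruder | barking) ≈ 0.886; Pr(intruder | barking, passing raccoon) ≈ 0.406

Under noisy-OR, P(barking | causes) = 1 − (1−0.02)·∏(1−qᵢ) over the active causes.
Sum P(barking|·) weighted by the priors over the 4 (passing raccoon, intruder) configurations:
  P(barking) = 0.02×0.98×0.72 + 0.55606×0.98×0.28 + 0.41886×0.02×0.72 + 0.736744×0.02×0.28
        = 0.014112 + 0.152583 + 0.006032 + 0.004126 = 0.176853
Configurations with intruder contribute 0.156709, so
  P(intruder | barking) = 0.156709 / 0.176853 ≈ 0.886

Now condition on the additional information:
Numerator (weight on configurations with intruder): 0.736744*0.28 = 0.206288
Denominator P(barking | passing raccoon): 0.41886*0.72 + 0.736744*0.28 = 0.507867
Posterior = 0.206288 / 0.507867 ≈ 0.406
The drop from 0.886 to 0.406 is the explaining-away (discounting) effect.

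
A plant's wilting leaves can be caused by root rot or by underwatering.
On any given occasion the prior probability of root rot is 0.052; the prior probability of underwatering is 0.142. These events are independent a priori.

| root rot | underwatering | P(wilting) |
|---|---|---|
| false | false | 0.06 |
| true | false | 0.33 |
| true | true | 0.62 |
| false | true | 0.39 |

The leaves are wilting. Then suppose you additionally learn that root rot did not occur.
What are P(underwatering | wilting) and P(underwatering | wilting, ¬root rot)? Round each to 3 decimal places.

Numerator (weight on configurations with underwatering): 0.052500 + 0.004578 = 0.057078
The normalizing constant is 0.06*0.948*0.858 + 0.39*0.948*0.142 + 0.33*0.052*0.858 + 0.62*0.052*0.142 = 0.120604
Posterior = 0.057078 / 0.120604 ≈ 0.473

With the extra evidence:
Sum P(wilting|·) weighted by the priors over both values of underwatering:
  P(wilting | ¬root rot) = 0.06·0.858 + 0.39·0.142
        = 0.051480 + 0.055380 = 0.106860
Keeping only the underwatering-present terms gives 0.055380, so
  P(underwatering | wilting, ¬root rot) = 0.055380 / 0.106860 ≈ 0.518

P(underwatering | wilting) ≈ 0.473; P(underwatering | wilting, ¬root rot) ≈ 0.518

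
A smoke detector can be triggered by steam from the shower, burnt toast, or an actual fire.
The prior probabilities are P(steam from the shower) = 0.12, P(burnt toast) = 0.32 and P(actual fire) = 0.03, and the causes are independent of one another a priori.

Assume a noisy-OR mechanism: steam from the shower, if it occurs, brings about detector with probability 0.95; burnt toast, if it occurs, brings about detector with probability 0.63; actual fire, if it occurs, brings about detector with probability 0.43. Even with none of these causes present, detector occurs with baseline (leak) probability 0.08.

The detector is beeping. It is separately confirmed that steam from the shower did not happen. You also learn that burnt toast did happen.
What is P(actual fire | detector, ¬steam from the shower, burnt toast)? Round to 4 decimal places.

Under noisy-OR, P(detector | causes) = 1 − (1−0.08)·∏(1−qᵢ) over the active causes.
P(detector | ¬steam from the shower, burnt toast) = 0.6596*0.97 + 0.805972*0.03 = 0.639812 + 0.024179 = 0.663991
Restricting to configurations with actual fire present: 0.805972*0.03 = 0.024179.
P(actual fire | detector, ¬steam from the shower, burnt toast) = 0.024179 / 0.663991 ≈ 0.0364

P(actual fire | detector, ¬steam from the shower, burnt toast) ≈ 0.0364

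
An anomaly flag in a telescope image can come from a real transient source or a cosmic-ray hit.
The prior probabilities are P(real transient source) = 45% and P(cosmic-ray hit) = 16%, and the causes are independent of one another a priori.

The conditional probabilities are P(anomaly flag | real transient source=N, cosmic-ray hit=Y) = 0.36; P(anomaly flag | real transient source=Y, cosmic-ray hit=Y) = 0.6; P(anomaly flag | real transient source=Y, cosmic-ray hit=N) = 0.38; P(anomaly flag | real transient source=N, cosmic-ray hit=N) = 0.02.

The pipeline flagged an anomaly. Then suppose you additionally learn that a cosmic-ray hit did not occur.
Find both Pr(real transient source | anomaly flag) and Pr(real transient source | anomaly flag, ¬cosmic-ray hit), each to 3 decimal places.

Pr(real transient source | anomaly flag) ≈ 0.820; Pr(real transient source | anomaly flag, ¬cosmic-ray hit) ≈ 0.940

Numerator (weight on configurations with real transient source): 0.143640 + 0.043200 = 0.186840
The normalizing constant is 0.02·0.55·0.84 + 0.36·0.55·0.16 + 0.38·0.45·0.84 + 0.6·0.45·0.16 = 0.227760
P(real transient source | anomaly flag) = 0.186840/0.227760 ≈ 0.820

Now also conditioning on cosmic-ray hit≠true:
By total probability over both values of real transient source:
  P(anomaly flag | ¬cosmic-ray hit) = 0.02*0.55 + 0.38*0.45
        = 0.011000 + 0.171000 = 0.182000
The terms with real transient source present sum to 0.171000, so
  P(real transient source | anomaly flag, ¬cosmic-ray hit) = 0.171000 / 0.182000 ≈ 0.940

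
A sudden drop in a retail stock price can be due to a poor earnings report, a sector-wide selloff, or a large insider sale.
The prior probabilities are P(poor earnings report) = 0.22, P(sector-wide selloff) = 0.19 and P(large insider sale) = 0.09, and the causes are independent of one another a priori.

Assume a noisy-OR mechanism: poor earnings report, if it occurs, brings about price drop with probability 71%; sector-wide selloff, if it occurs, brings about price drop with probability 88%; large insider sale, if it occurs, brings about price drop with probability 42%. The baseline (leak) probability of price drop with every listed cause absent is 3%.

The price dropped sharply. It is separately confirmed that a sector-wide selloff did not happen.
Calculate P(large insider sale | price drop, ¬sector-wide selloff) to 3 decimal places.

Under noisy-OR, P(price drop | causes) = 1 − (1−0.03)·∏(1−qᵢ) over the active causes.
P(price drop | ¬sector-wide selloff) = 0.03×0.78×0.91 + 0.4374×0.78×0.09 + 0.7187×0.22×0.91 + 0.836846×0.22×0.09 = 0.021294 + 0.030705 + 0.143884 + 0.016570 = 0.212453
The large insider sale-present share is 0.030705 + 0.016570 = 0.047275.
Hence the posterior is 0.047275/0.212453 ≈ 0.223.

P(large insider sale | price drop, ¬sector-wide selloff) ≈ 0.223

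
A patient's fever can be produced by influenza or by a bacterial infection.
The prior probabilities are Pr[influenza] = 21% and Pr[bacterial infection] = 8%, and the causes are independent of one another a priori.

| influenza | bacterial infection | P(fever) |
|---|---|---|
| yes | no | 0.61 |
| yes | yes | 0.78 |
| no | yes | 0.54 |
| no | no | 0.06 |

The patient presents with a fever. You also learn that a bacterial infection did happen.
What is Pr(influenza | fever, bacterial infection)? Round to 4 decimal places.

Sum P(fever|·) weighted by the priors over both values of influenza:
  P(fever | bacterial infection) = 0.54·0.79 + 0.78·0.21
        = 0.426600 + 0.163800 = 0.590400
Configurations with influenza contribute 0.163800, so
  P(influenza | fever, bacterial infection) = 0.163800 / 0.590400 ≈ 0.2774

Pr(influenza | fever, bacterial infection) ≈ 0.2774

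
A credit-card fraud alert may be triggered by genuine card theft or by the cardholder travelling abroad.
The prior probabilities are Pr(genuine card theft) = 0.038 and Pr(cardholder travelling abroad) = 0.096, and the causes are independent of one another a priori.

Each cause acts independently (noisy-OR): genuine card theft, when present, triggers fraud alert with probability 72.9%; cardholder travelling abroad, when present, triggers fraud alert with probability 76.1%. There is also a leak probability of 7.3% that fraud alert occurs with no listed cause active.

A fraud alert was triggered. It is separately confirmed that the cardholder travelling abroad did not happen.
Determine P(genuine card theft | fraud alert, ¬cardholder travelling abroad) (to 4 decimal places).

Under noisy-OR, P(fraud alert | causes) = 1 − (1−0.073)·∏(1−qᵢ) over the active causes.
P(fraud alert | ¬cardholder travelling abroad) = 0.073×0.962 + 0.748783×0.038 = 0.070226 + 0.028454 = 0.098680
Restricting to configurations with genuine card theft present: 0.748783×0.038 = 0.028454.
Hence the posterior is 0.028454/0.098680 ≈ 0.2883.

P(genuine card theft | fraud alert, ¬cardholder travelling abroad) ≈ 0.2883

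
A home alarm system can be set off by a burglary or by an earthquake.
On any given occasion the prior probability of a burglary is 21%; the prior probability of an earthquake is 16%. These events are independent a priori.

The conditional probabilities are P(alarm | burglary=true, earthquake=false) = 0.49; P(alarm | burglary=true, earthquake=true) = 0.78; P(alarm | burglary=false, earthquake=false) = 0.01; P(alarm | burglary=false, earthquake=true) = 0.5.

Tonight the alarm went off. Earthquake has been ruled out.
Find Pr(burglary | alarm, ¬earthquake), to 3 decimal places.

By total probability over both values of burglary:
  P(alarm | ¬earthquake) = 0.01*0.79 + 0.49*0.21
        = 0.007900 + 0.102900 = 0.110800
Configurations with burglary contribute 0.102900, so
  P(burglary | alarm, ¬earthquake) = 0.102900 / 0.110800 ≈ 0.929

Pr(burglary | alarm, ¬earthquake) ≈ 0.929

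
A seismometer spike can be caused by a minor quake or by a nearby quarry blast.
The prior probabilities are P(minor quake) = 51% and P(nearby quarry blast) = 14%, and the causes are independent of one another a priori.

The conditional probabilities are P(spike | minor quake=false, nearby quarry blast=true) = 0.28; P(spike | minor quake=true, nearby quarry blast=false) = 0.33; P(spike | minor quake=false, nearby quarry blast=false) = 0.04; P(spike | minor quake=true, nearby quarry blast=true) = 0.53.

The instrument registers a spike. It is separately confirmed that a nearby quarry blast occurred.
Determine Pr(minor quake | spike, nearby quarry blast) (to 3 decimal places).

Pr(minor quake | spike, nearby quarry blast) ≈ 0.663

P(spike | nearby quarry blast) = 0.28×0.49 + 0.53×0.51 = 0.137200 + 0.270300 = 0.407500
Restricting to configurations with minor quake present: 0.53×0.51 = 0.270300.
P(minor quake | spike, nearby quarry blast) = 0.270300 / 0.407500 ≈ 0.663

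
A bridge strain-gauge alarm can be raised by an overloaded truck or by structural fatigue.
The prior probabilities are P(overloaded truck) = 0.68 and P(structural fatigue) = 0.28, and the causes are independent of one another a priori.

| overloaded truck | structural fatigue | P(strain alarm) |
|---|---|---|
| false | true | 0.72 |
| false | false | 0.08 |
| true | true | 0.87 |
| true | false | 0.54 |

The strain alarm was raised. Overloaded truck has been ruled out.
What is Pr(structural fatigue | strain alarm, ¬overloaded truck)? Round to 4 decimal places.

For the numerator, keep only structural fatigue=true terms: 0.72×0.28 = 0.201600
Normalizer over all consistent configurations: 0.08×0.72 + 0.72×0.28 = 0.259200
P(structural fatigue | strain alarm, ¬overloaded truck) = 0.201600/0.259200 ≈ 0.7778

Pr(structural fatigue | strain alarm, ¬overloaded truck) ≈ 0.7778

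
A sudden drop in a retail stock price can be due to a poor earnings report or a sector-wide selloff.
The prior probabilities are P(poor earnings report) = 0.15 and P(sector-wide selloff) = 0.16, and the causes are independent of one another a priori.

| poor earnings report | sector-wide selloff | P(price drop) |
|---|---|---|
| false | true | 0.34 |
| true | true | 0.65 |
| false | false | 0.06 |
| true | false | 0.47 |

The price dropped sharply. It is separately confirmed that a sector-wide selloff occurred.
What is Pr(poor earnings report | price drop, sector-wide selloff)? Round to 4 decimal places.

Pr(poor earnings report | price drop, sector-wide selloff) ≈ 0.2523

Enumerate both values of poor earnings report and weight by the priors:
  P(price drop | sector-wide selloff) = 0.34×0.85 + 0.65×0.15
        = 0.289000 + 0.097500 = 0.386500
Keeping only the poor earnings report-present terms gives 0.097500, so
  P(poor earnings report | price drop, sector-wide selloff) = 0.097500 / 0.386500 ≈ 0.2523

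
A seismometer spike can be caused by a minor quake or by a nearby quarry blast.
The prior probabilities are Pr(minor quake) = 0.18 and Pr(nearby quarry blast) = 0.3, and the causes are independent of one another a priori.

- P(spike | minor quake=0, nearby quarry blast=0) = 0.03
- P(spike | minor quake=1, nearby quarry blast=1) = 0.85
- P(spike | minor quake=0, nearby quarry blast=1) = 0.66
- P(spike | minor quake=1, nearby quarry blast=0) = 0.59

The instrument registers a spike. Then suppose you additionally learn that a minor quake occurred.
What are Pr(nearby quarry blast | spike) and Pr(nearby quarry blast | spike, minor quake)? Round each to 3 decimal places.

P(spike) = 0.03*0.82*0.7 + 0.66*0.82*0.3 + 0.59*0.18*0.7 + 0.85*0.18*0.3 = 0.017220 + 0.162360 + 0.074340 + 0.045900 = 0.299820
The nearby quarry blast-present share is 0.162360 + 0.045900 = 0.208260.
Hence the posterior is 0.208260/0.299820 ≈ 0.695.

Now also conditioning on minor quake=true:
Weight on nearby quarry blast=true, given the evidence: 0.85·0.3 = 0.255000
The normalizing constant is 0.59·0.7 + 0.85·0.3 = 0.668000
P(nearby quarry blast | spike, minor quake) = 0.255000/0.668000 ≈ 0.382
— minor quake explains away the evidence for nearby quarry blast.

Pr(nearby quarry blast | spike) ≈ 0.695; Pr(nearby quarry blast | spike, minor quake) ≈ 0.382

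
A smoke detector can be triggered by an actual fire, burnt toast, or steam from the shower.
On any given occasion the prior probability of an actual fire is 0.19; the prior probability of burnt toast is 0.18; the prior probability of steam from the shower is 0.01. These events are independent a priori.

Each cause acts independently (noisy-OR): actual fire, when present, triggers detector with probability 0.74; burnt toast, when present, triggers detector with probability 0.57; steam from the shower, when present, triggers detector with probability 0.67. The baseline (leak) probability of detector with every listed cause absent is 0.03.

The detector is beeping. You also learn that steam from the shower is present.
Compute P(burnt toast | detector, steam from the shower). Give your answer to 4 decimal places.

Under noisy-OR, P(detector | causes) = 1 − (1−0.03)·∏(1−qᵢ) over the active causes.
P(detector | steam from the shower) = 0.6799×0.81×0.82 + 0.862357×0.81×0.18 + 0.916774×0.19×0.82 + 0.964213×0.19×0.18 = 0.451590 + 0.125732 + 0.142833 + 0.032976 = 0.753131
The burnt toast-present share is 0.125732 + 0.032976 = 0.158708.
So P(burnt toast | detector, steam from the shower) = 0.158708/0.753131 ≈ 0.2107.

P(burnt toast | detector, steam from the shower) ≈ 0.2107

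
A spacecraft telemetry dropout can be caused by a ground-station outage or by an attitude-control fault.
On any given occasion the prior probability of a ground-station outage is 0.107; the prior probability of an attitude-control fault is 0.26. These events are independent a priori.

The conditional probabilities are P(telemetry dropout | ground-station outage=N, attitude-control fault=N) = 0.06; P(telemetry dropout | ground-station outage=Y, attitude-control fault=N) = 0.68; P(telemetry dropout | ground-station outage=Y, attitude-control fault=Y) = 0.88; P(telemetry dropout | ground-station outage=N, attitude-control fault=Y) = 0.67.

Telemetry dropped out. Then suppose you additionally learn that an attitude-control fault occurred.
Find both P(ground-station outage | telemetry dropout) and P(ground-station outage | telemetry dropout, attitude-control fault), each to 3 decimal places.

Numerator (weight on configurations with ground-station outage): 0.053842 + 0.024482 = 0.078324
Denominator P(telemetry dropout): 0.06*0.893*0.74 + 0.67*0.893*0.26 + 0.68*0.107*0.74 + 0.88*0.107*0.26 = 0.273534
Posterior = 0.078324 / 0.273534 ≈ 0.286

Now also conditioning on attitude-control fault=true:
For the numerator, keep only ground-station outage=true terms: 0.88×0.107 = 0.094160
The normalizing constant is 0.67×0.893 + 0.88×0.107 = 0.692470
P(ground-station outage | telemetry dropout, attitude-control fault) = 0.094160/0.692470 ≈ 0.136
This is intercausal reasoning (explaining away): once attitude-control fault accounts for the telemetry dropout, ground-station outage becomes less likely.

P(ground-station outage | telemetry dropout) ≈ 0.286; P(ground-station outage | telemetry dropout, attitude-control fault) ≈ 0.136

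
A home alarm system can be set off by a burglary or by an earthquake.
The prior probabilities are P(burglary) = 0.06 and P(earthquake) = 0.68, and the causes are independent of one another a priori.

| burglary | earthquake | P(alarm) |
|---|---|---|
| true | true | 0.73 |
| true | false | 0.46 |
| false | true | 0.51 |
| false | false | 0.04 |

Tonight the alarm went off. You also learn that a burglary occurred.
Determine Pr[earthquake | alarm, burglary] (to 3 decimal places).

Enumerate both values of earthquake and weight by the priors:
  P(alarm | burglary) = 0.46×0.32 + 0.73×0.68
        = 0.147200 + 0.496400 = 0.643600
Keeping only the earthquake-present terms gives 0.496400, so
  P(earthquake | alarm, burglary) = 0.496400 / 0.643600 ≈ 0.771

Pr[earthquake | alarm, burglary] ≈ 0.771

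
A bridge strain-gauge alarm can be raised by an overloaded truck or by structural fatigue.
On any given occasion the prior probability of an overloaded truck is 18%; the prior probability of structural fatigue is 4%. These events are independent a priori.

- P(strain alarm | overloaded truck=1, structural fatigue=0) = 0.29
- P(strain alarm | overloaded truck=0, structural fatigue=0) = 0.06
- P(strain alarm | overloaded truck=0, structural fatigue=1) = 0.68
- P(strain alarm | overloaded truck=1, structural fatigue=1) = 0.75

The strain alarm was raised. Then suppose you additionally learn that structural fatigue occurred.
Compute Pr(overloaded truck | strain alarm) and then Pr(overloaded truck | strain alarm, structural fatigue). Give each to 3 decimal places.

Pr(overloaded truck | strain alarm) ≈ 0.444; Pr(overloaded truck | strain alarm, structural fatigue) ≈ 0.195

Sum P(strain alarm|·) weighted by the priors over the 4 (overloaded truck, structural fatigue) configurations:
  P(strain alarm) = 0.06×0.82×0.96 + 0.68×0.82×0.04 + 0.29×0.18×0.96 + 0.75×0.18×0.04
        = 0.047232 + 0.022304 + 0.050112 + 0.005400 = 0.125048
Configurations with overloaded truck contribute 0.055512, so
  P(overloaded truck | strain alarm) = 0.055512 / 0.125048 ≈ 0.444

Now condition on the additional information:
P(strain alarm | structural fatigue) = 0.68*0.82 + 0.75*0.18 = 0.557600 + 0.135000 = 0.692600
Of this, 0.135000 comes from 0.75*0.18 (the overloaded truck=true cases).
Hence the posterior is 0.135000/0.692600 ≈ 0.195.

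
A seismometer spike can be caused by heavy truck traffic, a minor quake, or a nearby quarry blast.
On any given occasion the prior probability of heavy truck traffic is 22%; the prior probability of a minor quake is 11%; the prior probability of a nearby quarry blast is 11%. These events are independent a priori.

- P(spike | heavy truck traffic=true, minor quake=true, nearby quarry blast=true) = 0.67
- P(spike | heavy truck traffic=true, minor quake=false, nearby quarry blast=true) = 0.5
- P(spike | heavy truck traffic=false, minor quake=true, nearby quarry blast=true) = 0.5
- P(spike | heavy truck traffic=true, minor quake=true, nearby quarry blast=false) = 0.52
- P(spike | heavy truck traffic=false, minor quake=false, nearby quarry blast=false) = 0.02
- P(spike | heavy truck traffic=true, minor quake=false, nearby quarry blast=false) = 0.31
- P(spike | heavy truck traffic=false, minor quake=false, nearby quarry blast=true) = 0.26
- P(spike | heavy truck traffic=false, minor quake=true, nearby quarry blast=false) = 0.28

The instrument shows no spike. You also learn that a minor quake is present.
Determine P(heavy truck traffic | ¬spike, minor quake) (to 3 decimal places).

Weight on heavy truck traffic=true, given the evidence: 0.093984 + 0.007986 = 0.101970
The normalizing constant is 0.72·0.78·0.89 + 0.5·0.78·0.11 + 0.48·0.22·0.89 + 0.33·0.22·0.11 = 0.644694
P(heavy truck traffic | ¬spike, minor quake) = 0.101970/0.644694 ≈ 0.158

P(heavy truck traffic | ¬spike, minor quake) ≈ 0.158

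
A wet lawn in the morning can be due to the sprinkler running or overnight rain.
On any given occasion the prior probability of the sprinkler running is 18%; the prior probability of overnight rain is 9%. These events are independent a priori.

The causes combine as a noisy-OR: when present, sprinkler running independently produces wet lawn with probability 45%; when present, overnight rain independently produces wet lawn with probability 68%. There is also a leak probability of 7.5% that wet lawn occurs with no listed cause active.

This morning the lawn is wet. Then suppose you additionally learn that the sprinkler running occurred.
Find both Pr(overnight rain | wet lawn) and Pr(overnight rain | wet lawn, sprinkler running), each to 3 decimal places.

Under noisy-OR, P(wet lawn | causes) = 1 − (1−0.075)·∏(1−qᵢ) over the active causes.
By total probability over the 4 (sprinkler running, overnight rain) configurations:
  P(wet lawn) = 0.075*0.82*0.91 + 0.704*0.82*0.09 + 0.49125*0.18*0.91 + 0.8372*0.18*0.09
        = 0.055965 + 0.051955 + 0.080467 + 0.013563 = 0.201950
Configurations with overnight rain contribute 0.065518, so
  P(overnight rain | wet lawn) = 0.065518 / 0.201950 ≈ 0.324

Now condition on the additional information:
By total probability over both values of overnight rain:
  P(wet lawn | sprinkler running) = 0.49125×0.91 + 0.8372×0.09
        = 0.447038 + 0.075348 = 0.522386
The terms with overnight rain present sum to 0.075348, so
  P(overnight rain | wet lawn, sprinkler running) = 0.075348 / 0.522386 ≈ 0.144
— sprinkler running explains away the evidence for overnight rain.

Pr(overnight rain | wet lawn) ≈ 0.324; Pr(overnight rain | wet lawn, sprinkler running) ≈ 0.144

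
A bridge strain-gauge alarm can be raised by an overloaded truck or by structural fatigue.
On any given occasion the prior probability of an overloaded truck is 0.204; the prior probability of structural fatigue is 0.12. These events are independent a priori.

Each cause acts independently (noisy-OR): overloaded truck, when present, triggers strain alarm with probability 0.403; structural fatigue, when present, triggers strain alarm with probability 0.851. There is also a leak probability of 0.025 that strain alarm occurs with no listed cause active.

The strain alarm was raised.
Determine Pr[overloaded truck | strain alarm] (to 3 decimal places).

Pr[overloaded truck | strain alarm] ≈ 0.495

Under noisy-OR, P(strain alarm | causes) = 1 − (1−0.025)·∏(1−qᵢ) over the active causes.
For the numerator, keep only overloaded truck=true terms: 0.075026 + 0.022357 = 0.097383
Normalizer over all consistent configurations: 0.025·0.796·0.88 + 0.854725·0.796·0.12 + 0.417925·0.204·0.88 + 0.913271·0.204·0.12 = 0.196538
Posterior = 0.097383 / 0.196538 ≈ 0.495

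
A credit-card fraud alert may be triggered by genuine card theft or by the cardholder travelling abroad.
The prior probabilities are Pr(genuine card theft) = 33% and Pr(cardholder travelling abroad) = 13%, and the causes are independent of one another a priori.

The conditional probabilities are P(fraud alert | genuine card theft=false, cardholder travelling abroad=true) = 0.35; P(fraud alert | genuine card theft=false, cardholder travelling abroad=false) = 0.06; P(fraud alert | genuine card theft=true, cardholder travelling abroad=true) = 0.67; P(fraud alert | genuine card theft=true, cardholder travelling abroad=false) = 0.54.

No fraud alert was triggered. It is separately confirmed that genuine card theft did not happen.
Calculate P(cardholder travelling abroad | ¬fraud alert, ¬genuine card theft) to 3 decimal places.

P(cardholder travelling abroad | ¬fraud alert, ¬genuine card theft) ≈ 0.094

P(¬fraud alert | ¬genuine card theft) = 0.94·0.87 + 0.65·0.13 = 0.817800 + 0.084500 = 0.902300
Of this, 0.084500 comes from 0.65·0.13 (the cardholder travelling abroad=true cases).
Hence the posterior is 0.084500/0.902300 ≈ 0.094.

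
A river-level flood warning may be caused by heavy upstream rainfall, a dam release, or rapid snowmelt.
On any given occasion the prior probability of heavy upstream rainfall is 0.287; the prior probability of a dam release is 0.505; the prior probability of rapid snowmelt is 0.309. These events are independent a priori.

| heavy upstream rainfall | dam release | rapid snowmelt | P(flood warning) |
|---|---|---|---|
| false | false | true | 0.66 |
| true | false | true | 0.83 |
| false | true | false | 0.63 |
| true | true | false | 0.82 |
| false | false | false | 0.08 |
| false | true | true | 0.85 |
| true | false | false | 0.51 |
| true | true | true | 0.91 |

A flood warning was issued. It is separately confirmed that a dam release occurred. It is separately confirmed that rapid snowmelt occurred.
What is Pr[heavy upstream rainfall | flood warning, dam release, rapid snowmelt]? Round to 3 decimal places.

Weight on heavy upstream rainfall=true, given the evidence: 0.91*0.287 = 0.261170
The normalizing constant is 0.85*0.713 + 0.91*0.287 = 0.867220
Posterior = 0.261170 / 0.867220 ≈ 0.301

Pr[heavy upstream rainfall | flood warning, dam release, rapid snowmelt] ≈ 0.301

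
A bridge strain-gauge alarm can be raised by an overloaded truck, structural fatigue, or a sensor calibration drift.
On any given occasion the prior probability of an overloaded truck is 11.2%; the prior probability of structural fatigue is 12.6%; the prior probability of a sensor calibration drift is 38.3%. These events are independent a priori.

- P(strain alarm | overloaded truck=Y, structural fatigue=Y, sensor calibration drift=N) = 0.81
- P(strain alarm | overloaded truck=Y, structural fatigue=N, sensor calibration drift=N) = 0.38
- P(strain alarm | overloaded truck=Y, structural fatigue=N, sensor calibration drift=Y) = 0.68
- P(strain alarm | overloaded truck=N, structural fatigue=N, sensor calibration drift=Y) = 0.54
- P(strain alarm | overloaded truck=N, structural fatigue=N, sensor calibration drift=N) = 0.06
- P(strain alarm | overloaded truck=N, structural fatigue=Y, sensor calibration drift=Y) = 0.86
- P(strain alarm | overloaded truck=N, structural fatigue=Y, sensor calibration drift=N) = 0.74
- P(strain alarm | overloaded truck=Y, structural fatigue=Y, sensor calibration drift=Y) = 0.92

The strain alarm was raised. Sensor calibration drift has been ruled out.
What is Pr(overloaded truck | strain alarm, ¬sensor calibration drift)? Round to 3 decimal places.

Pr(overloaded truck | strain alarm, ¬sensor calibration drift) ≈ 0.273

P(strain alarm | ¬sensor calibration drift) = 0.06×0.888×0.874 + 0.74×0.888×0.126 + 0.38×0.112×0.874 + 0.81×0.112×0.126 = 0.046567 + 0.082797 + 0.037197 + 0.011431 = 0.177992
Restricting to configurations with overloaded truck present: 0.037197 + 0.011431 = 0.048628.
Hence the posterior is 0.048628/0.177992 ≈ 0.273.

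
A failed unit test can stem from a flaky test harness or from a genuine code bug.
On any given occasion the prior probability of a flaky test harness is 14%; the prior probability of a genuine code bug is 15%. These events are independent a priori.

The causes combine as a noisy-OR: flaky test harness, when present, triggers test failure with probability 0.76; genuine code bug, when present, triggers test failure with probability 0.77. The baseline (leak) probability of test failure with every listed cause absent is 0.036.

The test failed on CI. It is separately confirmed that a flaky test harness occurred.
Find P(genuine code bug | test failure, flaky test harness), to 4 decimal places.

P(genuine code bug | test failure, flaky test harness) ≈ 0.1786

Under noisy-OR, P(test failure | causes) = 1 − (1−0.036)·∏(1−qᵢ) over the active causes.
P(test failure | flaky test harness) = 0.76864×0.85 + 0.946787×0.15 = 0.653344 + 0.142018 = 0.795362
Of this, 0.142018 comes from 0.946787×0.15 (the genuine code bug=true cases).
P(genuine code bug | test failure, flaky test harness) = 0.142018 / 0.795362 ≈ 0.1786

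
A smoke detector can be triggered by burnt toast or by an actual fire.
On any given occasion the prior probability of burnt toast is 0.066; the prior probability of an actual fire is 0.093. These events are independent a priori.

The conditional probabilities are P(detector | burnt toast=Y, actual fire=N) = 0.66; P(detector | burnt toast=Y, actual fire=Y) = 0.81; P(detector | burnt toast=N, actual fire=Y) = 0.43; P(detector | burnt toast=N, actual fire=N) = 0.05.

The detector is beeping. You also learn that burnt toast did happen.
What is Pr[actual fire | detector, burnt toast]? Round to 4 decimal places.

Pr[actual fire | detector, burnt toast] ≈ 0.1118

P(detector | burnt toast) = 0.66*0.907 + 0.81*0.093 = 0.598620 + 0.075330 = 0.673950
The actual fire-present share is 0.81*0.093 = 0.075330.
P(actual fire | detector, burnt toast) = 0.075330 / 0.673950 ≈ 0.1118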